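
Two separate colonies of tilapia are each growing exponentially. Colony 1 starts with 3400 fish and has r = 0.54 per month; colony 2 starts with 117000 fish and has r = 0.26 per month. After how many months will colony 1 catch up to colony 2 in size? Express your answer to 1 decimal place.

12.6 months

Set 3400·e^(0.54t) = 117000·e^(0.26t).
e^((0.54 − 0.26)t) = 117000/3400 → e^(0.28·t) = 34.412.
0.28·t = ln(34.412) = 3.5384, so t = 3.5384/0.28 = 12.637.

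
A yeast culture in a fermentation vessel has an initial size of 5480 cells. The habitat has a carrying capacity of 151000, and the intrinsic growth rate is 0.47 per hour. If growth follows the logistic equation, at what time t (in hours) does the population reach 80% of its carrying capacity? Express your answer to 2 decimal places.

9.93 hours

A = (K − N₀)/N₀ = (151000 − 5480)/5480 = 26.555.
Solve 151000/(1 + 26.555·e^(−0.47t)) = 120800: 1 + 26.555·e^(−0.47t) = 1.25, so e^(−0.47t) = 0.00941451.
−0.47·t = ln(0.00941451) = -4.6655, so t = 4.6655/0.47 = 9.9266.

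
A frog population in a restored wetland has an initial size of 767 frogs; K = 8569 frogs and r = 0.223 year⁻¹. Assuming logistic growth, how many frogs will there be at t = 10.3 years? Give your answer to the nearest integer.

A = (K − N₀)/N₀ = (8569 − 767)/767 = 10.172.
N(t) = K/(1 + A·e^(−rt)) = 8569/(1 + 10.172×e^(−0.223×10.3)).
e^(−2.297) = 0.10057; denominator = 1 + 10.172×0.10057 = 2.023.
N = 8569/2.023 = 4235.77.

4236 frogs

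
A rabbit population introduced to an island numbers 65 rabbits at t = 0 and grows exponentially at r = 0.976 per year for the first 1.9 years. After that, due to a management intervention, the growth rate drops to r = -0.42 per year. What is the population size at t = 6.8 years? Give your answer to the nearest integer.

Phase 1: N(1.9) = 65·e^(0.976×1.9) = 65·e^1.854 = 415.211.
Phase 2 runs for 6.8 − 1.9 = 4.9 years at r = -0.42.
N(6.8) = 415.211·e^(-0.42×4.9) = 415.211·e^-2.058 = 53.0263.

53 rabbits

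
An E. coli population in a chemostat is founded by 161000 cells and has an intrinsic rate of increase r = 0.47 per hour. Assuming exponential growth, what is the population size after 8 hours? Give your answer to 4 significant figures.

N(t) = N₀·e^(rt) = 161000 × e^(0.47×8) = 161000 × e^3.76.
e^3.76 ≈ 42.948, so N ≈ 161000 × 42.948 = 6.914697×10^6.

6915000 cells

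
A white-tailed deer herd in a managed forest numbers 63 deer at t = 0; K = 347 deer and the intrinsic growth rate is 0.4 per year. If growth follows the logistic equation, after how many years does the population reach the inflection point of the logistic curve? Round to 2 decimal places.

Logistic growth is fastest at N = K/2 = 173.5.
A = (K − N₀)/N₀ = 4.5079. Set K/(1 + A·e^(−rt)) = K/2 → A·e^(−rt) = 1.
e^(−0.4t) = 1/4.5079 = 0.221831, so t = ln(4.5079)/0.4 = 1.5058/0.4 = 3.7646.

3.76 years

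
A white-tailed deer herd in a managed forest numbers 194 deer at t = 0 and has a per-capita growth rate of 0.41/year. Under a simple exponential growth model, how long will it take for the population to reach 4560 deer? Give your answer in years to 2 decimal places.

7.70 years

Set N₀·e^(rt) = 4560: e^(0.41·t) = 4560/194 = 23.505.
0.41·t = ln(23.505) = 3.1572, so t = 3.1572/0.41 = 7.7005.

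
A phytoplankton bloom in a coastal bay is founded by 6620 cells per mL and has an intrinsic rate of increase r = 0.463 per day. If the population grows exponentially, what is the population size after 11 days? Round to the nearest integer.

N(t) = N₀·e^(rt) = 6620 × e^(0.463×11) = 6620 × e^5.093.
e^5.093 ≈ 162.88, so N ≈ 6620 × 162.88 = 1.078251×10^6.

1078251 cells per mL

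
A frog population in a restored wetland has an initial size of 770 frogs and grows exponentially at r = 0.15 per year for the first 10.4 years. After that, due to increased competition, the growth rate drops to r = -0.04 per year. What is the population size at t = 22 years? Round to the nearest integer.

2304 frogs

Phase 1: N(10.4) = 770·e^(0.15×10.4) = 770·e^1.56 = 3664.29.
Phase 2 runs for 22 − 10.4 = 11.6 years at r = -0.04.
N(22) = 3664.29·e^(-0.04×11.6) = 3664.29·e^-0.464 = 2303.97.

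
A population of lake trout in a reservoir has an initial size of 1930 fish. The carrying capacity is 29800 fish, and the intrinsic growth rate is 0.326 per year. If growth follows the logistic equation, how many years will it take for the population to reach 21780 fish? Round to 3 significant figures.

A = (K − N₀)/N₀ = (29800 − 1930)/1930 = 14.44.
Solve 29800/(1 + 14.44·e^(−0.326t)) = 21780: 1 + 14.44·e^(−0.326t) = 1.3682, so e^(−0.326t) = 0.0254998.
−0.326·t = ln(0.0254998) = -3.6691, so t = 3.6691/0.326 = 11.255.

11.3 years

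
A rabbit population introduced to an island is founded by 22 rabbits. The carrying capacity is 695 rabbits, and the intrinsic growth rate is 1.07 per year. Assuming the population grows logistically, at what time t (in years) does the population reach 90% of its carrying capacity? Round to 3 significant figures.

5.25 years

A = (K − N₀)/N₀ = (695 − 22)/22 = 30.591.
Solve 695/(1 + 30.591·e^(−1.07t)) = 625.5: 1 + 30.591·e^(−1.07t) = 1.1111, so e^(−1.07t) = 0.00363216.
−1.07·t = ln(0.00363216) = -5.6179, so t = 5.6179/1.07 = 5.2504.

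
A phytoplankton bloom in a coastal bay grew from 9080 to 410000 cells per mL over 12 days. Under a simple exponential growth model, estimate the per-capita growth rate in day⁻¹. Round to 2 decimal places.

From N(t) = N₀·e^(rt): e^(r·12) = 410000/9080 = 45.154.
r·12 = ln(45.154) = 3.8101, so r = 3.8101/12 = 0.31751.

0.32 per day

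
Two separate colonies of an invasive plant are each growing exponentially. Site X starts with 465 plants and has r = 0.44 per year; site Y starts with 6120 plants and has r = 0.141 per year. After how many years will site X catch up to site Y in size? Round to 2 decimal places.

Set 465·e^(0.44t) = 6120·e^(0.141t).
e^((0.44 − 0.141)t) = 6120/465 → e^(0.299·t) = 13.161.
0.299·t = ln(13.161) = 2.5773, so t = 2.5773/0.299 = 8.6197.

8.62 years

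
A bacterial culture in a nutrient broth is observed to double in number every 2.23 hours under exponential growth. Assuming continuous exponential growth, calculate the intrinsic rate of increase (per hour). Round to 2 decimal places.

0.31 per hour

r = ln(2)/t_d = 0.6931/2.23 = 0.31083.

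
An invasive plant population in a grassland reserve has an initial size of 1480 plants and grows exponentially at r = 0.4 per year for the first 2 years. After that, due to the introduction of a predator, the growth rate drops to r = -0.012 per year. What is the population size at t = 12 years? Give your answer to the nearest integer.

2921 plants

Phase 1: N(2) = 1480·e^(0.4×2) = 1480·e^0.8 = 3293.8.
Phase 2 runs for 12 − 2 = 10 years at r = -0.012.
N(12) = 3293.8·e^(-0.012×10) = 3293.8·e^-0.12 = 2921.34.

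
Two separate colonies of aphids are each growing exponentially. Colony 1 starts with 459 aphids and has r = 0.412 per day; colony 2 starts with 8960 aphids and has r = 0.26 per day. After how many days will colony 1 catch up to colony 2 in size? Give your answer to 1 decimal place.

Set 459·e^(0.412t) = 8960·e^(0.26t).
e^((0.412 − 0.26)t) = 8960/459 → e^(0.152·t) = 19.521.
0.152·t = ln(19.521) = 2.9715, so t = 2.9715/0.152 = 19.549.

19.5 days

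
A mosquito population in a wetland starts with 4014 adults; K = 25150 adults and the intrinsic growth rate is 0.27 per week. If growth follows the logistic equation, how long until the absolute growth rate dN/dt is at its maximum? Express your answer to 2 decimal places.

6.15 weeks

Logistic growth is fastest at N = K/2 = 12575.
A = (K − N₀)/N₀ = 5.2656. Set K/(1 + A·e^(−rt)) = K/2 → A·e^(−rt) = 1.
e^(−0.27t) = 1/5.2656 = 0.189913, so t = ln(5.2656)/0.27 = 1.6612/0.27 = 6.1526.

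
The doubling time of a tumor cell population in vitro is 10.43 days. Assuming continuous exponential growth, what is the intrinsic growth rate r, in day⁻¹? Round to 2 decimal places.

r = ln(2)/t_d = 0.6931/10.43 = 0.066457.

0.07 per day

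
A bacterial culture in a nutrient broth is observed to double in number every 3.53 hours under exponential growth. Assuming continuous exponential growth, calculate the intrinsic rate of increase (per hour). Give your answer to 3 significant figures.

0.196 per hour

r = ln(2)/t_d = 0.6931/3.53 = 0.19636.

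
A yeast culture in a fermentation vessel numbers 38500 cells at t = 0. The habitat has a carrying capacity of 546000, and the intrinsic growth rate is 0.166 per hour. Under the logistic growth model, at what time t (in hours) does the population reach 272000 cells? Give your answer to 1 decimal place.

15.5 hours

A = (K − N₀)/N₀ = (546000 − 38500)/38500 = 13.182.
Solve 546000/(1 + 13.182·e^(−0.166t)) = 272000: 1 + 13.182·e^(−0.166t) = 2.0074, so e^(−0.166t) = 0.0764199.
−0.166·t = ln(0.0764199) = -2.5715, so t = 2.5715/0.166 = 15.491.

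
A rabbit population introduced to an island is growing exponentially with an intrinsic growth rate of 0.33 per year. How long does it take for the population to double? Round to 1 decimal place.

Doubling time t_d = ln(2)/r = 0.6931/0.33 = 2.1004.

2.1 years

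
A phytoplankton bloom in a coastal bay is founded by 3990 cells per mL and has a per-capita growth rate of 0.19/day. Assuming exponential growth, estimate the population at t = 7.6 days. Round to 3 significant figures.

N(t) = N₀·e^(rt) = 3990 × e^(0.19×7.6) = 3990 × e^1.444.
e^1.444 ≈ 4.2376, so N ≈ 3990 × 4.2376 = 16908.1.

16900 cells per mL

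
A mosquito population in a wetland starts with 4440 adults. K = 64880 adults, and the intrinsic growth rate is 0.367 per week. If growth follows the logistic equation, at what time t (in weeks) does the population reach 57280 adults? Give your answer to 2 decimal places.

12.62 weeks

A = (K − N₀)/N₀ = (64880 − 4440)/4440 = 13.613.
Solve 64880/(1 + 13.613·e^(−0.367t)) = 57280: 1 + 13.613·e^(−0.367t) = 1.1327, so e^(−0.367t) = 0.00974696.
−0.367·t = ln(0.00974696) = -4.6308, so t = 4.6308/0.367 = 12.618.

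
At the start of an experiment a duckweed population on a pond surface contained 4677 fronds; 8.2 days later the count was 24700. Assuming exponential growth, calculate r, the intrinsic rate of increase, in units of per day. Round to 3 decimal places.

0.203 per day

From N(t) = N₀·e^(rt): e^(r·8.2) = 24700/4677 = 5.2812.
r·8.2 = ln(5.2812) = 1.6641, so r = 1.6641/8.2 = 0.20294.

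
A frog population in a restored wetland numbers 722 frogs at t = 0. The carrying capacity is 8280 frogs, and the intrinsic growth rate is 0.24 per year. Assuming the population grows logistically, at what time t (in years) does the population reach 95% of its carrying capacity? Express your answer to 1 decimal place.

22.1 years

A = (K − N₀)/N₀ = (8280 − 722)/722 = 10.468.
Solve 8280/(1 + 10.468·e^(−0.24t)) = 7866: 1 + 10.468·e^(−0.24t) = 1.0526, so e^(−0.24t) = 0.00502779.
−0.24·t = ln(0.00502779) = -5.2928, so t = 5.2928/0.24 = 22.053.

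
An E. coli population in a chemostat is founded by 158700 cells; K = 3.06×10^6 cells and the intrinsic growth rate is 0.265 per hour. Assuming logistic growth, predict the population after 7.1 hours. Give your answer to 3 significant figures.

808000 cells

A = (K − N₀)/N₀ = (3.06×10^6 − 158700)/158700 = 18.282.
N(t) = K/(1 + A·e^(−rt)) = 3.06×10^6/(1 + 18.282×e^(−0.265×7.1)).
e^(−1.881) = 0.15236; denominator = 1 + 18.282×0.15236 = 3.7854.
N = 3.06×10^6/3.7854 = 808365.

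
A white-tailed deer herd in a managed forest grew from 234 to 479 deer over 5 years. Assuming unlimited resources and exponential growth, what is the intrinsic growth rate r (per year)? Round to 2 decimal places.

0.14 per year

From N(t) = N₀·e^(rt): e^(r·5) = 479/234 = 2.047.
r·5 = ln(2.047) = 0.71638, so r = 0.71638/5 = 0.14328.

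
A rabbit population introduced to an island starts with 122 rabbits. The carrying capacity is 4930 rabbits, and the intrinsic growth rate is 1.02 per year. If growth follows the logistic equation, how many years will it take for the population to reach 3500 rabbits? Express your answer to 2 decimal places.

A = (K − N₀)/N₀ = (4930 − 122)/122 = 39.41.
Solve 4930/(1 + 39.41·e^(−1.02t)) = 3500: 1 + 39.41·e^(−1.02t) = 1.4086, so e^(−1.02t) = 0.0103672.
−1.02·t = ln(0.0103672) = -4.5691, so t = 4.5691/1.02 = 4.4795.

4.48 years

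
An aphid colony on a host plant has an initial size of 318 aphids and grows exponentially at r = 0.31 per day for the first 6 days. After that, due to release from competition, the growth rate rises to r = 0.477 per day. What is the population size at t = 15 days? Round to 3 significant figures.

Phase 1: N(6) = 318·e^(0.31×6) = 318·e^1.86 = 2042.75.
Phase 2 runs for 15 − 6 = 9 days at r = 0.477.
N(15) = 2042.75·e^(0.477×9) = 2042.75·e^4.293 = 149500.

149000 aphids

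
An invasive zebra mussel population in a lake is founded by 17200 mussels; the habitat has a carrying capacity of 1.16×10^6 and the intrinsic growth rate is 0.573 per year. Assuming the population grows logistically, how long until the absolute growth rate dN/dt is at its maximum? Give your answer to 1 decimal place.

7.3 years

Logistic growth is fastest at N = K/2 = 580000.
A = (K − N₀)/N₀ = 66.442. Set K/(1 + A·e^(−rt)) = K/2 → A·e^(−rt) = 1.
e^(−0.573t) = 1/66.442 = 0.0150508, so t = ln(66.442)/0.573 = 4.1963/0.573 = 7.3234.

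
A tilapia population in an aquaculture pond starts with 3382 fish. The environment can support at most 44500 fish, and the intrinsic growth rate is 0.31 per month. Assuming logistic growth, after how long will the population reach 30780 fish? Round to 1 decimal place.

10.7 months

A = (K − N₀)/N₀ = (44500 − 3382)/3382 = 12.158.
Solve 44500/(1 + 12.158·e^(−0.31t)) = 30780: 1 + 12.158·e^(−0.31t) = 1.4457, so e^(−0.31t) = 0.0366629.
−0.31·t = ln(0.0366629) = -3.306, so t = 3.306/0.31 = 10.664.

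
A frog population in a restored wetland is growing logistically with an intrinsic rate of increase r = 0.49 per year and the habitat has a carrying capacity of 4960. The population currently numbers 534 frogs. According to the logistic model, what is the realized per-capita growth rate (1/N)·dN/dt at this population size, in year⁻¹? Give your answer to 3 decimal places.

0.437 per year

(1/N)·dN/dt = r(1 − N/K) = 0.49 × (1 − 534/4960).
= 0.49 × 0.89234 = 0.43725.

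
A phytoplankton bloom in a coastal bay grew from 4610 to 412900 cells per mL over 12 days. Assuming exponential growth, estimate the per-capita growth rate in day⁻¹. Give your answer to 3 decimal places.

0.375 per day

From N(t) = N₀·e^(rt): e^(r·12) = 412900/4610 = 89.566.
r·12 = ln(89.566) = 4.495, so r = 4.495/12 = 0.37458.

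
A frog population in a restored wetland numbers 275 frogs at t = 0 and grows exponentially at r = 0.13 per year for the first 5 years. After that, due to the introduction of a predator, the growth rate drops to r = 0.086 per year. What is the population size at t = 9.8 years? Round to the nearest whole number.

Phase 1: N(5) = 275·e^(0.13×5) = 275·e^0.65 = 526.774.
Phase 2 runs for 9.8 − 5 = 4.8 years at r = 0.086.
N(9.8) = 526.774·e^(0.086×4.8) = 526.774·e^0.4128 = 795.978.

796 frogs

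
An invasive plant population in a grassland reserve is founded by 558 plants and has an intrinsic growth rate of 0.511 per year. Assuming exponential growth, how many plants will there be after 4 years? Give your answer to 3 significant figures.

N(t) = N₀·e^(rt) = 558 × e^(0.511×4) = 558 × e^2.044.
e^2.044 ≈ 7.7214, so N ≈ 558 × 7.7214 = 4308.56.

4310 plants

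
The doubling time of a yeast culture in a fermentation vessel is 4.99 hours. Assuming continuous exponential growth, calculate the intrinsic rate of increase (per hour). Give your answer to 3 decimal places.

r = ln(2)/t_d = 0.6931/4.99 = 0.13891.

0.139 per hour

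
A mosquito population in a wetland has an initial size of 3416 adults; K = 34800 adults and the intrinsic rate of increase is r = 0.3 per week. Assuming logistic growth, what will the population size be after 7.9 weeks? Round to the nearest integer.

18721 adults

A = (K − N₀)/N₀ = (34800 − 3416)/3416 = 9.1874.
N(t) = K/(1 + A·e^(−rt)) = 34800/(1 + 9.1874×e^(−0.3×7.9)).
e^(−2.37) = 0.093481; denominator = 1 + 9.1874×0.093481 = 1.8588.
N = 34800/1.8588 = 18721.3.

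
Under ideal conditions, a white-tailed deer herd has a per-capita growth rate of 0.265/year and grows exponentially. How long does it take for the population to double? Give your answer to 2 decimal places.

Doubling time t_d = ln(2)/r = 0.6931/0.265 = 2.6156.

2.62 years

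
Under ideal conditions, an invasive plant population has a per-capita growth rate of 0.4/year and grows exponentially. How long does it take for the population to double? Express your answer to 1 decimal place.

1.7 years

Doubling time t_d = ln(2)/r = 0.6931/0.4 = 1.7329.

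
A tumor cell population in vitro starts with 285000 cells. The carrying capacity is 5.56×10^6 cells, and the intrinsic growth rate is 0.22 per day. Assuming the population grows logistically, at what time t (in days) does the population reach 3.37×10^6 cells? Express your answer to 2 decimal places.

15.22 days

A = (K − N₀)/N₀ = (5.56×10^6 − 285000)/285000 = 18.509.
Solve 5.56×10^6/(1 + 18.509·e^(−0.22t)) = 3.37×10^6: 1 + 18.509·e^(−0.22t) = 1.6499, so e^(−0.22t) = 0.0351105.
−0.22·t = ln(0.0351105) = -3.3493, so t = 3.3493/0.22 = 15.224.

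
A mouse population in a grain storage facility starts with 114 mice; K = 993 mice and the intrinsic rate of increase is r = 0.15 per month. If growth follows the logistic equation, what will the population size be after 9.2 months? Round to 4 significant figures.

337.8 mice

A = (K − N₀)/N₀ = (993 − 114)/114 = 7.7105.
N(t) = K/(1 + A·e^(−rt)) = 993/(1 + 7.7105×e^(−0.15×9.2)).
e^(−1.38) = 0.25158; denominator = 1 + 7.7105×0.25158 = 2.9398.
N = 993/2.9398 = 337.778.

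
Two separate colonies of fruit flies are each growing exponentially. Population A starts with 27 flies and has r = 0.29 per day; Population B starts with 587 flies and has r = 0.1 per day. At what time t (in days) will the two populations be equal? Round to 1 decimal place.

Set 27·e^(0.29t) = 587·e^(0.1t).
e^((0.29 − 0.1)t) = 587/27 → e^(0.19·t) = 21.741.
0.19·t = ln(21.741) = 3.0792, so t = 3.0792/0.19 = 16.206.

16.2 days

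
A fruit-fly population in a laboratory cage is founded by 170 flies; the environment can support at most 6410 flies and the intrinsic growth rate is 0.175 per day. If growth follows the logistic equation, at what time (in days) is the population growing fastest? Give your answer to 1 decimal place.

Logistic growth is fastest at N = K/2 = 3205.
A = (K − N₀)/N₀ = 36.706. Set K/(1 + A·e^(−rt)) = K/2 → A·e^(−rt) = 1.
e^(−0.175t) = 1/36.706 = 0.0272436, so t = ln(36.706)/0.175 = 3.6029/0.175 = 20.588.

20.6 days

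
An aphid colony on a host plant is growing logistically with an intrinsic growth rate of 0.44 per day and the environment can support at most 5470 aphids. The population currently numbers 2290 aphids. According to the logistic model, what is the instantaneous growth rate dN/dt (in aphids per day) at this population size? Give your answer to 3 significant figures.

dN/dt = rN(1 − N/K) = 0.44 × 2290 × (1 − 2290/5470).
1 − 2290/5470 = 0.58135; dN/dt = 0.44 × 2290 × 0.58135 = 585.77.

586 aphids per day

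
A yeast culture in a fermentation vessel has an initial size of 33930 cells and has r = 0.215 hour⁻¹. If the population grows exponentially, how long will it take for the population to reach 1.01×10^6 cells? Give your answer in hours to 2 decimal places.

Set N₀·e^(rt) = 1.01×10^6: e^(0.215·t) = 1.01×10^6/33930 = 29.767.
0.215·t = ln(29.767) = 3.3934, so t = 3.3934/0.215 = 15.783.

15.78 hours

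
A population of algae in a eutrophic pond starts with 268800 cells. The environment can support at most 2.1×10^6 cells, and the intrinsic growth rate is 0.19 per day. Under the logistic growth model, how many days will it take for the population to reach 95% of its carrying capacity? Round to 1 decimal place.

A = (K − N₀)/N₀ = (2.1×10^6 − 268800)/268800 = 6.8125.
Solve 2.1×10^6/(1 + 6.8125·e^(−0.19t)) = 1.995×10^6: 1 + 6.8125·e^(−0.19t) = 1.0526, so e^(−0.19t) = 0.00772574.
−0.19·t = ln(0.00772574) = -4.8632, so t = 4.8632/0.19 = 25.596.

25.6 days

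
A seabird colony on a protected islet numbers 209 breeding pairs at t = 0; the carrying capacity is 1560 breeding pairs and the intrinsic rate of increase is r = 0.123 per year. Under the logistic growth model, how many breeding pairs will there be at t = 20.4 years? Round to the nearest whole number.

A = (K − N₀)/N₀ = (1560 − 209)/209 = 6.4641.
N(t) = K/(1 + A·e^(−rt)) = 1560/(1 + 6.4641×e^(−0.123×20.4)).
e^(−2.509) = 0.081333; denominator = 1 + 6.4641×0.081333 = 1.5257.
N = 1560/1.5257 = 1022.45.

1022 breeding pairs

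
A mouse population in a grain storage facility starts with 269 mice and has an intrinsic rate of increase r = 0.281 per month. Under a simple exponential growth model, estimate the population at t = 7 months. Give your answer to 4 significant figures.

N(t) = N₀·e^(rt) = 269 × e^(0.281×7) = 269 × e^1.967.
e^1.967 ≈ 7.1492, so N ≈ 269 × 7.1492 = 1923.13.

1923 mice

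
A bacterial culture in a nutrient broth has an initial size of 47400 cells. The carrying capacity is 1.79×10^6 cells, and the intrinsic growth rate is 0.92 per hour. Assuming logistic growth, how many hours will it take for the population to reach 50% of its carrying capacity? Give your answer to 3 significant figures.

3.92 hours

A = (K − N₀)/N₀ = (1.79×10^6 − 47400)/47400 = 36.764.
Solve 1.79×10^6/(1 + 36.764·e^(−0.92t)) = 895000: 1 + 36.764·e^(−0.92t) = 2, so e^(−0.92t) = 0.0272007.
−0.92·t = ln(0.0272007) = -3.6045, so t = 3.6045/0.92 = 3.9179.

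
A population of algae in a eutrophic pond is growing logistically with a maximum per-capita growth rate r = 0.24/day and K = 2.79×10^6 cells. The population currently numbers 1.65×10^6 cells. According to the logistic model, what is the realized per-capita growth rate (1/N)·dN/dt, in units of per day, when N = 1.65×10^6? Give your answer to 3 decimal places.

0.098 per day

(1/N)·dN/dt = r(1 − N/K) = 0.24 × (1 − 1.65×10^6/2.79×10^6).
= 0.24 × 0.4086 = 0.098065.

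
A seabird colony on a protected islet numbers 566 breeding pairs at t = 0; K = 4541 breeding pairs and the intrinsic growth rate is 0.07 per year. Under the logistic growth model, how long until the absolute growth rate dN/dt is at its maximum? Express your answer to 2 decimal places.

27.85 years

Logistic growth is fastest at N = K/2 = 2270.5.
A = (K − N₀)/N₀ = 7.023. Set K/(1 + A·e^(−rt)) = K/2 → A·e^(−rt) = 1.
e^(−0.07t) = 1/7.023 = 0.14239, so t = ln(7.023)/0.07 = 1.9492/0.07 = 27.846.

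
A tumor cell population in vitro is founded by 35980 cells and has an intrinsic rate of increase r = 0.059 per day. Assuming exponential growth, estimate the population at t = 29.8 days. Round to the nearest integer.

208755 cells

N(t) = N₀·e^(rt) = 35980 × e^(0.059×29.8) = 35980 × e^1.758.
e^1.758 ≈ 5.802, so N ≈ 35980 × 5.802 = 208755.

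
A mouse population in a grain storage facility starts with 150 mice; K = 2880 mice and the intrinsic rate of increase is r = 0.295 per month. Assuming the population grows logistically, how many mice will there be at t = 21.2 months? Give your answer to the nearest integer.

2783 mice

A = (K − N₀)/N₀ = (2880 − 150)/150 = 18.2.
N(t) = K/(1 + A·e^(−rt)) = 2880/(1 + 18.2×e^(−0.295×21.2)).
e^(−6.254) = 0.0019227; denominator = 1 + 18.2×0.0019227 = 1.035.
N = 2880/1.035 = 2782.62.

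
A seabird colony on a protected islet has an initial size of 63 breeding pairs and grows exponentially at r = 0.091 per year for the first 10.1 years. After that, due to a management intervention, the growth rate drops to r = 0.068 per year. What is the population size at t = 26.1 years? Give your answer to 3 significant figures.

Phase 1: N(10.1) = 63·e^(0.091×10.1) = 63·e^0.9191 = 157.943.
Phase 2 runs for 26.1 − 10.1 = 16 years at r = 0.068.
N(26.1) = 157.943·e^(0.068×16) = 157.943·e^1.088 = 468.827.

469 breeding pairs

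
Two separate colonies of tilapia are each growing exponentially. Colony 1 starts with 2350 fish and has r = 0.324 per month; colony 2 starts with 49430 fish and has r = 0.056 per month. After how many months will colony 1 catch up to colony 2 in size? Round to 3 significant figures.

11.4 months

Set 2350·e^(0.324t) = 49430·e^(0.056t).
e^((0.324 − 0.056)t) = 49430/2350 → e^(0.268·t) = 21.034.
0.268·t = ln(21.034) = 3.0461, so t = 3.0461/0.268 = 11.366.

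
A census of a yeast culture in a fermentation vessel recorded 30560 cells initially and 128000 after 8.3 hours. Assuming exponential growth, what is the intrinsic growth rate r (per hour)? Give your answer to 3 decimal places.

0.173 per hour

From N(t) = N₀·e^(rt): e^(r·8.3) = 128000/30560 = 4.1885.
r·8.3 = ln(4.1885) = 1.4323, so r = 1.4323/8.3 = 0.17257.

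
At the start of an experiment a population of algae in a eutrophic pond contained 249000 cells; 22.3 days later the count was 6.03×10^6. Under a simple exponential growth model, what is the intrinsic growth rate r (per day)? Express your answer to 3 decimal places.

0.143 per day

From N(t) = N₀·e^(rt): e^(r·22.3) = 6.03×10^6/249000 = 24.217.
r·22.3 = ln(24.217) = 3.187, so r = 3.187/22.3 = 0.14292.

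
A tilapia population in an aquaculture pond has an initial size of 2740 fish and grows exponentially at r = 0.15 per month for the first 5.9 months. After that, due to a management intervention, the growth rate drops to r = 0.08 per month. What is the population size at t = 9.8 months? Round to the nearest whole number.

Phase 1: N(5.9) = 2740·e^(0.15×5.9) = 2740·e^0.885 = 6638.98.
Phase 2 runs for 9.8 − 5.9 = 3.9 months at r = 0.08.
N(9.8) = 6638.98·e^(0.08×3.9) = 6638.98·e^0.312 = 9069.87.

9070 fish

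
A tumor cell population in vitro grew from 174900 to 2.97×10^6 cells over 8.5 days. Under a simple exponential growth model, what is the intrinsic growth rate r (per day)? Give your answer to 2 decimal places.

0.33 per day

From N(t) = N₀·e^(rt): e^(r·8.5) = 2.97×10^6/174900 = 16.981.
r·8.5 = ln(16.981) = 2.8321, so r = 2.8321/8.5 = 0.33319.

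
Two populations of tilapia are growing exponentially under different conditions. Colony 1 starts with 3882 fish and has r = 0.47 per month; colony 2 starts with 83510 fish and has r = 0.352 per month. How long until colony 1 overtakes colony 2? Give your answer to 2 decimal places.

26.01 months

Set 3882·e^(0.47t) = 83510·e^(0.352t).
e^((0.47 − 0.352)t) = 83510/3882 → e^(0.118·t) = 21.512.
0.118·t = ln(21.512) = 3.0686, so t = 3.0686/0.118 = 26.005.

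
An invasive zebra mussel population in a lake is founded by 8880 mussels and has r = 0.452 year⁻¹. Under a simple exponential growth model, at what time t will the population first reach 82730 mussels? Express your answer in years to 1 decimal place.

4.9 years

Set N₀·e^(rt) = 82730: e^(0.452·t) = 82730/8880 = 9.3164.
0.452·t = ln(9.3164) = 2.2318, so t = 2.2318/0.452 = 4.9376.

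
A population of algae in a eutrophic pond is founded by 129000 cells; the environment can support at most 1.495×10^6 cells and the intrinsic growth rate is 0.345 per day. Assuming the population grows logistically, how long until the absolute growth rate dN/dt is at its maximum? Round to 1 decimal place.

6.8 days

Logistic growth is fastest at N = K/2 = 747500.
A = (K − N₀)/N₀ = 10.589. Set K/(1 + A·e^(−rt)) = K/2 → A·e^(−rt) = 1.
e^(−0.345t) = 1/10.589 = 0.0944363, so t = ln(10.589)/0.345 = 2.3598/0.345 = 6.8401.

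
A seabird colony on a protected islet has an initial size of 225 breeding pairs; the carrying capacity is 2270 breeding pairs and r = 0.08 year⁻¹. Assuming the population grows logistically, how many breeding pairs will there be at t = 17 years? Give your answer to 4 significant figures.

681.1 breeding pairs

A = (K − N₀)/N₀ = (2270 − 225)/225 = 9.0889.
N(t) = K/(1 + A·e^(−rt)) = 2270/(1 + 9.0889×e^(−0.08×17)).
e^(−1.36) = 0.25666; denominator = 1 + 9.0889×0.25666 = 3.3328.
N = 2270/3.3328 = 681.117.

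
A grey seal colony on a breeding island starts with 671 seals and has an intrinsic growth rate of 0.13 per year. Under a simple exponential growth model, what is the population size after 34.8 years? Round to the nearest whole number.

N(t) = N₀·e^(rt) = 671 × e^(0.13×34.8) = 671 × e^4.524.
e^4.524 ≈ 92.204, so N ≈ 671 × 92.204 = 61868.7.

61869 seals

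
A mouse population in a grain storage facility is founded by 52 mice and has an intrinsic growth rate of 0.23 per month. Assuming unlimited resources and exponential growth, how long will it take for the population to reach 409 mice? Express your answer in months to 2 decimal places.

Set N₀·e^(rt) = 409: e^(0.23·t) = 409/52 = 7.8654.
0.23·t = ln(7.8654) = 2.0625, so t = 2.0625/0.23 = 8.9673.

8.97 months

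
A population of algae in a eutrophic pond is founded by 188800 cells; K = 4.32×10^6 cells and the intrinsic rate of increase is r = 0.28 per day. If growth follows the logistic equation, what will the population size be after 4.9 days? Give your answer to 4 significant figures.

A = (K − N₀)/N₀ = (4.32×10^6 − 188800)/188800 = 21.881.
N(t) = K/(1 + A·e^(−rt)) = 4.32×10^6/(1 + 21.881×e^(−0.28×4.9)).
e^(−1.372) = 0.2536; denominator = 1 + 21.881×0.2536 = 6.5491.
N = 4.32×10^6/6.5491 = 659633.

659600 cells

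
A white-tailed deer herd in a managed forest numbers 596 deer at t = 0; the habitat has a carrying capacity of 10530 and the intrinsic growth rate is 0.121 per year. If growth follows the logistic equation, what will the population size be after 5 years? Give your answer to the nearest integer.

1042 deer

A = (K − N₀)/N₀ = (10530 − 596)/596 = 16.668.
N(t) = K/(1 + A·e^(−rt)) = 10530/(1 + 16.668×e^(−0.121×5)).
e^(−0.605) = 0.54607; denominator = 1 + 16.668×0.54607 = 10.102.
N = 10530/10.102 = 1042.38.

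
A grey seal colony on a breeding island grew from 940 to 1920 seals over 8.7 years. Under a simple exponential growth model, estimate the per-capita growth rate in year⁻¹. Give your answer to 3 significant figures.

From N(t) = N₀·e^(rt): e^(r·8.7) = 1920/940 = 2.0426.
r·8.7 = ln(2.0426) = 0.7142, so r = 0.7142/8.7 = 0.082092.

0.0821 per year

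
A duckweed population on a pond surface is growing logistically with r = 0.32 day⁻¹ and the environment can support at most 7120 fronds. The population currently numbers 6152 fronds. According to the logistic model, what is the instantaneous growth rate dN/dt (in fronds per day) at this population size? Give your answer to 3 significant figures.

268 fronds per day

dN/dt = rN(1 − N/K) = 0.32 × 6152 × (1 − 6152/7120).
1 − 6152/7120 = 0.13596; dN/dt = 0.32 × 6152 × 0.13596 = 267.65.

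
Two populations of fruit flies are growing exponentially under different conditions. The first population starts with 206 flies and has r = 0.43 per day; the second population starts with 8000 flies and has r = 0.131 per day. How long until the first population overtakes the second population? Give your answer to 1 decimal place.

Set 206·e^(0.43t) = 8000·e^(0.131t).
e^((0.43 − 0.131)t) = 8000/206 → e^(0.299·t) = 38.835.
0.299·t = ln(38.835) = 3.6593, so t = 3.6593/0.299 = 12.239.

12.2 days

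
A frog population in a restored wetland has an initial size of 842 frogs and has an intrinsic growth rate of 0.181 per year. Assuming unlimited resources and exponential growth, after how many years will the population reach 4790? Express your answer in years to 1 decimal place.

Set N₀·e^(rt) = 4790: e^(0.181·t) = 4790/842 = 5.6888.
0.181·t = ln(5.6888) = 1.7385, so t = 1.7385/0.181 = 9.605.

9.6 years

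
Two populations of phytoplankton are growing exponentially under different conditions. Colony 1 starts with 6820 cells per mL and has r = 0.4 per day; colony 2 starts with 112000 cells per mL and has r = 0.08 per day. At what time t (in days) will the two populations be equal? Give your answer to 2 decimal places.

8.75 days

Set 6820·e^(0.4t) = 112000·e^(0.08t).
e^((0.4 − 0.08)t) = 112000/6820 → e^(0.32·t) = 16.422.
0.32·t = ln(16.422) = 2.7986, so t = 2.7986/0.32 = 8.7457.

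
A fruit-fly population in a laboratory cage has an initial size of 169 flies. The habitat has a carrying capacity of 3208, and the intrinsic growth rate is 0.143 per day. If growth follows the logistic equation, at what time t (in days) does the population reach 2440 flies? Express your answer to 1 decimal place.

28.3 days

A = (K − N₀)/N₀ = (3208 − 169)/169 = 17.982.
Solve 3208/(1 + 17.982·e^(−0.143t)) = 2440: 1 + 17.982·e^(−0.143t) = 1.3148, so e^(−0.143t) = 0.0175036.
−0.143·t = ln(0.0175036) = -4.0453, so t = 4.0453/0.143 = 28.289.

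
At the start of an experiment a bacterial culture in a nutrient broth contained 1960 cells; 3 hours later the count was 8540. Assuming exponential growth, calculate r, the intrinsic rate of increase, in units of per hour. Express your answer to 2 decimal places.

0.49 per hour

From N(t) = N₀·e^(rt): e^(r·3) = 8540/1960 = 4.3571.
r·3 = ln(4.3571) = 1.4718, so r = 1.4718/3 = 0.49061.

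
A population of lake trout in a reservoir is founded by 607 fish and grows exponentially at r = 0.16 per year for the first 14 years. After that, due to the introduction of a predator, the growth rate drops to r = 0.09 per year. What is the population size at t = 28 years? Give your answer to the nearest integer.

20101 fish

Phase 1: N(14) = 607·e^(0.16×14) = 607·e^2.24 = 5701.75.
Phase 2 runs for 28 − 14 = 14 years at r = 0.09.
N(28) = 5701.75·e^(0.09×14) = 5701.75·e^1.26 = 20101.1.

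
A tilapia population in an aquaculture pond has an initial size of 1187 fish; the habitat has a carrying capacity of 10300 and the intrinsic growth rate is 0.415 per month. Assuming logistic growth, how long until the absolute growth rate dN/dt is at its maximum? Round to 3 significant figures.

4.91 months

Logistic growth is fastest at N = K/2 = 5150.
A = (K − N₀)/N₀ = 7.6773. Set K/(1 + A·e^(−rt)) = K/2 → A·e^(−rt) = 1.
e^(−0.415t) = 1/7.6773 = 0.130253, so t = ln(7.6773)/0.415 = 2.0383/0.415 = 4.9115.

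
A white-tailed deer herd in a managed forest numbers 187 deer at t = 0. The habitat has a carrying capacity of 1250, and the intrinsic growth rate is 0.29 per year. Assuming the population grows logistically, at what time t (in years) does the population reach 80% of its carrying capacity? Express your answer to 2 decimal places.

A = (K − N₀)/N₀ = (1250 − 187)/187 = 5.6845.
Solve 1250/(1 + 5.6845·e^(−0.29t)) = 1000: 1 + 5.6845·e^(−0.29t) = 1.25, so e^(−0.29t) = 0.0439793.
−0.29·t = ln(0.0439793) = -3.124, so t = 3.124/0.29 = 10.773.

10.77 years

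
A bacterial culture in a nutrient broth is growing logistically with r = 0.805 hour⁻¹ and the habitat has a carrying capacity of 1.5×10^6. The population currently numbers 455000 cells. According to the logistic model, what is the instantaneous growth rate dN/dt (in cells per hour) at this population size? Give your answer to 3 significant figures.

255000 cells per hour

dN/dt = rN(1 − N/K) = 0.805 × 455000 × (1 − 455000/1.5×10^6).
1 − 455000/1.5×10^6 = 0.69667; dN/dt = 0.805 × 455000 × 0.69667 = 2.55172×10^5.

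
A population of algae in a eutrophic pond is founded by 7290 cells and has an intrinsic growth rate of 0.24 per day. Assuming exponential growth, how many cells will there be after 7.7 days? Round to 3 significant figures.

N(t) = N₀·e^(rt) = 7290 × e^(0.24×7.7) = 7290 × e^1.848.
e^1.848 ≈ 6.3471, so N ≈ 7290 × 6.3471 = 46270.5.

46300 cells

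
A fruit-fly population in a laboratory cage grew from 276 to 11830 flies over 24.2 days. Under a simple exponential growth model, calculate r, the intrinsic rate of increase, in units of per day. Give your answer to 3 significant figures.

0.155 per day

From N(t) = N₀·e^(rt): e^(r·24.2) = 11830/276 = 42.862.
r·24.2 = ln(42.862) = 3.758, so r = 3.758/24.2 = 0.15529.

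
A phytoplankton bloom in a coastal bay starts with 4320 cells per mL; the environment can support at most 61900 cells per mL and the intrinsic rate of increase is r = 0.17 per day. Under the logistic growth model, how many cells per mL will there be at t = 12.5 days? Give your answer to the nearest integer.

A = (K − N₀)/N₀ = (61900 − 4320)/4320 = 13.329.
N(t) = K/(1 + A·e^(−rt)) = 61900/(1 + 13.329×e^(−0.17×12.5)).
e^(−2.125) = 0.11943; denominator = 1 + 13.329×0.11943 = 2.5919.
N = 61900/2.5919 = 23882.2.

23882 cells per mL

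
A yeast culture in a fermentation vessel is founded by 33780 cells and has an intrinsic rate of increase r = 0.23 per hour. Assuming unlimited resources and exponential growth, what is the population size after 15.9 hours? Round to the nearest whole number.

N(t) = N₀·e^(rt) = 33780 × e^(0.23×15.9) = 33780 × e^3.657.
e^3.657 ≈ 38.745, so N ≈ 33780 × 38.745 = 1.308804×10^6.

1308804 cells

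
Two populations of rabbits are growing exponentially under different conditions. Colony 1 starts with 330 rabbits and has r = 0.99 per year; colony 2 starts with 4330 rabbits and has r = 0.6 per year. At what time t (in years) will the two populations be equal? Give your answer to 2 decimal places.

Set 330·e^(0.99t) = 4330·e^(0.6t).
e^((0.99 − 0.6)t) = 4330/330 → e^(0.39·t) = 13.121.
0.39·t = ln(13.121) = 2.5742, so t = 2.5742/0.39 = 6.6006.

6.60 years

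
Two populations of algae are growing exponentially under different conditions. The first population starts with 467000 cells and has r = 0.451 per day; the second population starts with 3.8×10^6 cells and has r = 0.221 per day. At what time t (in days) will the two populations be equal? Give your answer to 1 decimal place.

9.1 days

Set 467000·e^(0.451t) = 3.8×10^6·e^(0.221t).
e^((0.451 − 0.221)t) = 3.8×10^6/467000 → e^(0.23·t) = 8.137.
0.23·t = ln(8.137) = 2.0964, so t = 2.0964/0.23 = 9.1149.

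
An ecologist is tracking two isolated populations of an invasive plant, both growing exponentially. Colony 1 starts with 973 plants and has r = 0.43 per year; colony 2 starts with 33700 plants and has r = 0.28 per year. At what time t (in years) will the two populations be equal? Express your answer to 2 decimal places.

Set 973·e^(0.43t) = 33700·e^(0.28t).
e^((0.43 − 0.28)t) = 33700/973 → e^(0.15·t) = 34.635.
0.15·t = ln(34.635) = 3.5449, so t = 3.5449/0.15 = 23.632.

23.63 years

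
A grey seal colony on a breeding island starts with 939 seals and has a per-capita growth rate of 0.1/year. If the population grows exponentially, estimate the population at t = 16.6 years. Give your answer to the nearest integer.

4938 seals

N(t) = N₀·e^(rt) = 939 × e^(0.1×16.6) = 939 × e^1.66.
e^1.66 ≈ 5.2593, so N ≈ 939 × 5.2593 = 4938.49.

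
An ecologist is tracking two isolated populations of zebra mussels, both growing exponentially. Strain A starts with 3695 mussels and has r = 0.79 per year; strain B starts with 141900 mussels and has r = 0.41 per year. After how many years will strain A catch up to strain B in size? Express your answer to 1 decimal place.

Set 3695·e^(0.79t) = 141900·e^(0.41t).
e^((0.79 − 0.41)t) = 141900/3695 → e^(0.38·t) = 38.403.
0.38·t = ln(38.403) = 3.6481, so t = 3.6481/0.38 = 9.6004.

9.6 years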